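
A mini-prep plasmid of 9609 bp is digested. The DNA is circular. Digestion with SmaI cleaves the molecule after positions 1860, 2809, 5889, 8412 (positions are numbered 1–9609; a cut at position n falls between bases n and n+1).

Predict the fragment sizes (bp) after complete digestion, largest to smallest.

Circular molecule, 4 cuts → 4 fragments:
  2809 − 1860 = 949 bp
  5889 − 2809 = 3080 bp
  8412 − 5889 = 2523 bp
  wrap: 9609 − 8412 + 1860 = 3057 bp
Sorted largest to smallest: 3080, 3057, 2523, 949 bp.

3080, 3057, 2523, 949 bp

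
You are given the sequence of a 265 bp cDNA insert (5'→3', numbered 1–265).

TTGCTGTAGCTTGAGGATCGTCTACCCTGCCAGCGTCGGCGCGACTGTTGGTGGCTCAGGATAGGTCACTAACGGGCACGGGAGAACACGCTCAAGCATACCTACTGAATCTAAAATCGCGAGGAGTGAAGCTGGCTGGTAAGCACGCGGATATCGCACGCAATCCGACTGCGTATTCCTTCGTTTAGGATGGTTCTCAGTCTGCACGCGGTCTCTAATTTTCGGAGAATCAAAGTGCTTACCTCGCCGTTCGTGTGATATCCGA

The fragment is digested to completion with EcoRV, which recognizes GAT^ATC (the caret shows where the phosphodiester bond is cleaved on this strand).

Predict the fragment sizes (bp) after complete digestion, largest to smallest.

152, 107, 6 bp

EcoRV sites (GATATC) start at positions 150, 257.
EcoRV cuts after base 3 of each site, so after positions 152, 259.
Linear molecule, 2 cuts → 3 fragments:
  1–152 → 152 bp
  153–259 → 107 bp
  260–265 → 6 bp
Sorted largest to smallest: 152, 107, 6 bp.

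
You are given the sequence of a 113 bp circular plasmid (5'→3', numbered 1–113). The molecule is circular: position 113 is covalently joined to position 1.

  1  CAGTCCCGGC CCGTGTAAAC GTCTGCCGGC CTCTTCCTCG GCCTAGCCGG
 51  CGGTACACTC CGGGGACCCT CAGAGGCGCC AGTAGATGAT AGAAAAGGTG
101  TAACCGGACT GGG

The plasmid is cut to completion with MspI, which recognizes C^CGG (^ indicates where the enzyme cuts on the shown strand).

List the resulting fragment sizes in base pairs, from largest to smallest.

44, 21, 20, 15, 13 bp

MspI sites (CCGG) start at positions 6, 26, 47, 60, 104.
MspI cuts after the first base of each site, so after positions 6, 26, 47, 60, 104.
Circular molecule, 5 cuts → 5 fragments:
  7–26 → 20 bp
  27–47 → 21 bp
  48–60 → 13 bp
  61–104 → 44 bp
  105–113 then 1–6 → 9 + 6 = 15 bp
Sorted largest to smallest: 44, 21, 20, 15, 13 bp.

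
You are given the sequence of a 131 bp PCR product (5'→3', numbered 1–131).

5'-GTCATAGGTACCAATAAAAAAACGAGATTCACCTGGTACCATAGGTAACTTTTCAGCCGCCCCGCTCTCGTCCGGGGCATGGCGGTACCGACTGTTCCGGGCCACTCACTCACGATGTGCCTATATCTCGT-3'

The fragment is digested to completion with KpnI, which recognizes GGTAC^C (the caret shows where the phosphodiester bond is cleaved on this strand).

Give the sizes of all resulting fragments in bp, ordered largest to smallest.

KpnI sites (GGTACC) start at positions 7, 35, 84.
KpnI cuts after base 5 of each site (before the last base), so after positions 11, 39, 88.
Linear molecule, 3 cuts → 4 fragments:
  1–11 → 11 bp
  12–39 → 28 bp
  40–88 → 49 bp
  89–131 → 43 bp
Sorted largest to smallest: 49, 43, 28, 11 bp.

49, 43, 28, 11 bp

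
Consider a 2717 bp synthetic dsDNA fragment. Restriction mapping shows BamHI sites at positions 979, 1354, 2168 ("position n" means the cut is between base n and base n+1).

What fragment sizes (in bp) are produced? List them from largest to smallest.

Linear molecule, 3 cuts → 4 fragments:
  979 − 0 = 979 bp
  1354 − 979 = 375 bp
  2168 − 1354 = 814 bp
  2717 − 2168 = 549 bp
Sorted largest to smallest: 979, 814, 549, 375 bp.

979, 814, 549, 375 bp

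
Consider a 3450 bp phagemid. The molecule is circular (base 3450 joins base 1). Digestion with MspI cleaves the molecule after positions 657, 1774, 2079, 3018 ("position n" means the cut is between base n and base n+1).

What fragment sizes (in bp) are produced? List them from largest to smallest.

1117, 1089, 939, 305 bp

Circular molecule, 4 cuts → 4 fragments:
  1774 − 657 = 1117 bp
  2079 − 1774 = 305 bp
  3018 − 2079 = 939 bp
  wrap: 3450 − 3018 + 657 = 1089 bp
Sorted largest to smallest: 1117, 1089, 939, 305 bp.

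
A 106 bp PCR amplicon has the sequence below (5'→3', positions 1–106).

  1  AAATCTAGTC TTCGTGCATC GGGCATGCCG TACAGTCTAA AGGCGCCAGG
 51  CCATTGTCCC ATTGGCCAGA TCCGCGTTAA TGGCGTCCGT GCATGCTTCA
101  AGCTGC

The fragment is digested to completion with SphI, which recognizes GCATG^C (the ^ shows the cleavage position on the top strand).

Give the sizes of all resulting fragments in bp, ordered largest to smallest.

SphI sites (GCATGC) start at positions 23, 91.
SphI cuts after base 5 of each site (before the last base), so after positions 27, 95.
Linear molecule, 2 cuts → 3 fragments:
  1–27 → 27 bp
  28–95 → 68 bp
  96–106 → 11 bp
Sorted largest to smallest: 68, 27, 11 bp.

68, 27, 11 bp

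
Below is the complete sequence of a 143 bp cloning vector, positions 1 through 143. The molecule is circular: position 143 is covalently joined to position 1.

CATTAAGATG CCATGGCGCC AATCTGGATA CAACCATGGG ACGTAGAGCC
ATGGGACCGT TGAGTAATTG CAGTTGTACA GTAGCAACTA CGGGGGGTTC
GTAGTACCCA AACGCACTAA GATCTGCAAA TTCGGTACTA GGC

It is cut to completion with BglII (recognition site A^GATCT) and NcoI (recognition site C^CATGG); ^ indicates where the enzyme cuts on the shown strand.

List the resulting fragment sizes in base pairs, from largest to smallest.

The BglII site (AGATCT) starts at position 120.
BglII cuts after the first base of each site, so after position 120.
NcoI sites (CCATGG) start at positions 11, 34, 49.
NcoI cuts after the first base of each site, so after positions 11, 34, 49.
Combined cut positions: 11, 34, 49, 120.
Circular molecule, 4 cuts → 4 fragments:
  12–34 → 23 bp
  35–49 → 15 bp
  50–120 → 71 bp
  121–143 then 1–11 → 23 + 11 = 34 bp
Sorted largest to smallest: 71, 34, 23, 15 bp.

71, 34, 23, 15 bp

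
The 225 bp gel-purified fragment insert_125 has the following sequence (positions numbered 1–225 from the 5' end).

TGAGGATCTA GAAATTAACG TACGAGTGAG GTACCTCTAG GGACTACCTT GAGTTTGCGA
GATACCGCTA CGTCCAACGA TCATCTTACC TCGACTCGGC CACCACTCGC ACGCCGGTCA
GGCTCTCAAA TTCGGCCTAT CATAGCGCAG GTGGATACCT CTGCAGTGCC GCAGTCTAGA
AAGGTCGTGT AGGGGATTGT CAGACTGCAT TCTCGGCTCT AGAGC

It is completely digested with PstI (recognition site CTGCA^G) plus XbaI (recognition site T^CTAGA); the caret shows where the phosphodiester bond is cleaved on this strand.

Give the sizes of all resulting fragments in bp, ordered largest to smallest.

The PstI site (CTGCAG) starts at position 161.
PstI cuts after base 5 of each site (before the last base), so after position 165.
XbaI sites (TCTAGA) start at positions 7, 175, 218.
XbaI cuts after the first base of each site, so after positions 7, 175, 218.
Combined cut positions: 7, 165, 175, 218.
Linear molecule, 4 cuts → 5 fragments:
  1–7 → 7 bp
  8–165 → 158 bp
  166–175 → 10 bp
  176–218 → 43 bp
  219–225 → 7 bp
Sorted largest to smallest: 158, 43, 10, 7, 7 bp.

158, 43, 10, 7, 7 bp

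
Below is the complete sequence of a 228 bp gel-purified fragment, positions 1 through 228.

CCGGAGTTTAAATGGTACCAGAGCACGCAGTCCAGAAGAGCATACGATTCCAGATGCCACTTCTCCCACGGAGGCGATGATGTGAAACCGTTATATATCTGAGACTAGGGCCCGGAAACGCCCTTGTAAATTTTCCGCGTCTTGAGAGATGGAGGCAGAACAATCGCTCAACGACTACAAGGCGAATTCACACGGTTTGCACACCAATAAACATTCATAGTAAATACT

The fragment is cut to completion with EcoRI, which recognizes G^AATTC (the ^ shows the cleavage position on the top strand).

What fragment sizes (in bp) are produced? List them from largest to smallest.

The EcoRI site (GAATTC) starts at position 184.
EcoRI cuts after the first base of each site, so after position 184.
Linear molecule, 1 cut → 2 fragments:
  1–184 → 184 bp
  185–228 → 44 bp
Sorted largest to smallest: 184, 44 bp.

184, 44 bp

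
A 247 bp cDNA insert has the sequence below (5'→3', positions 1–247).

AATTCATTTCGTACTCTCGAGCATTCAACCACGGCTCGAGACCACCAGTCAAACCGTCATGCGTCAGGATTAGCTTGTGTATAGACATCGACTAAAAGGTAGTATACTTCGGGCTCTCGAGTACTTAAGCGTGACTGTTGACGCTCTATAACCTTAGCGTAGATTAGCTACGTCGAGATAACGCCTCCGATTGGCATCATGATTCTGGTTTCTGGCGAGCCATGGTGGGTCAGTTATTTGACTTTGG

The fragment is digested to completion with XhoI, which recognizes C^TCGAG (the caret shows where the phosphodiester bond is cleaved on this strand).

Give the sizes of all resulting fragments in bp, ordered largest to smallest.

131, 81, 19, 16 bp

XhoI sites (CTCGAG) start at positions 16, 35, 116.
XhoI cuts after the first base of each site, so after positions 16, 35, 116.
Linear molecule, 3 cuts → 4 fragments:
  1–16 → 16 bp
  17–35 → 19 bp
  36–116 → 81 bp
  117–247 → 131 bp
Sorted largest to smallest: 131, 81, 19, 16 bp.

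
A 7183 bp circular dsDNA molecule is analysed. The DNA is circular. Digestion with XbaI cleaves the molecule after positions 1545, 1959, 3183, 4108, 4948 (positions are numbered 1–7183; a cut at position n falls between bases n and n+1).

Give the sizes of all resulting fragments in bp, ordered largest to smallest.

Circular molecule, 5 cuts → 5 fragments:
  1959 − 1545 = 414 bp
  3183 − 1959 = 1224 bp
  4108 − 3183 = 925 bp
  4948 − 4108 = 840 bp
  wrap: 7183 − 4948 + 1545 = 3780 bp
Sorted largest to smallest: 3780, 1224, 925, 840, 414 bp.

3780, 1224, 925, 840, 414 bp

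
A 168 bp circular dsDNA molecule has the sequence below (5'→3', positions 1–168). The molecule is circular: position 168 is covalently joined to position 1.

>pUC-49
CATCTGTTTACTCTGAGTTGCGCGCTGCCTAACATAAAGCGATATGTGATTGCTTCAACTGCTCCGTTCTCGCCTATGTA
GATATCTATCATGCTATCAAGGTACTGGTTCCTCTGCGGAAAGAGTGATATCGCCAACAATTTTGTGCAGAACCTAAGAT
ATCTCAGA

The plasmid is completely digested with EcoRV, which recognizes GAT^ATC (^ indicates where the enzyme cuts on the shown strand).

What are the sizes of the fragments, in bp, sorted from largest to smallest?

EcoRV sites (GATATC) start at positions 81, 127, 158.
EcoRV cuts after base 3 of each site, so after positions 83, 129, 160.
Circular molecule, 3 cuts → 3 fragments:
  84–129 → 46 bp
  130–160 → 31 bp
  161–168 then 1–83 → 8 + 83 = 91 bp
Sorted largest to smallest: 91, 46, 31 bp.

91, 46, 31 bp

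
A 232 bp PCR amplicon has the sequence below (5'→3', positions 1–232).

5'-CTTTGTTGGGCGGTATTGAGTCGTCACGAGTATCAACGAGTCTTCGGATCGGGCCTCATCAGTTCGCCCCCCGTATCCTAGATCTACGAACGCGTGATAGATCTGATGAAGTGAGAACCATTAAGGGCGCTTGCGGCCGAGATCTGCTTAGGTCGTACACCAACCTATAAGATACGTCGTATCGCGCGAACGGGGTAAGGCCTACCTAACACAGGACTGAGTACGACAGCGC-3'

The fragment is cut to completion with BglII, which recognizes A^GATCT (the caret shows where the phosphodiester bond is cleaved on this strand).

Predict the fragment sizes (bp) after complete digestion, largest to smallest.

BglII sites (AGATCT) start at positions 80, 99, 140.
BglII cuts after the first base of each site, so after positions 80, 99, 140.
Linear molecule, 3 cuts → 4 fragments:
  1–80 → 80 bp
  81–99 → 19 bp
  100–140 → 41 bp
  141–232 → 92 bp
Sorted largest to smallest: 92, 80, 41, 19 bp.

92, 80, 41, 19 bp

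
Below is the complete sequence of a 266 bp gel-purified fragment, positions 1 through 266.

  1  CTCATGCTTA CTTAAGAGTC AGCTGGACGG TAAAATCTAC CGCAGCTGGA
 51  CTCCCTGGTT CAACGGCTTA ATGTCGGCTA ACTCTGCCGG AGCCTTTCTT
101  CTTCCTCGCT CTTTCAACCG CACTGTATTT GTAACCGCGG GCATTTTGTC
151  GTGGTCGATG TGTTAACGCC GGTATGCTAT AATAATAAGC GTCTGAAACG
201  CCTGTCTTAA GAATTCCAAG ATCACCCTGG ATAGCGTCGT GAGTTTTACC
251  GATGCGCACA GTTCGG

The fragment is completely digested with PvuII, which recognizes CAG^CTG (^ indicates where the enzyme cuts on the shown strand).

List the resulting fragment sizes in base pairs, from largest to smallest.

PvuII sites (CAGCTG) start at positions 20, 43.
PvuII cuts after base 3 of each site, so after positions 22, 45.
Linear molecule, 2 cuts → 3 fragments:
  1–22 → 22 bp
  23–45 → 23 bp
  46–266 → 221 bp
Sorted largest to smallest: 221, 23, 22 bp.

221, 23, 22 bp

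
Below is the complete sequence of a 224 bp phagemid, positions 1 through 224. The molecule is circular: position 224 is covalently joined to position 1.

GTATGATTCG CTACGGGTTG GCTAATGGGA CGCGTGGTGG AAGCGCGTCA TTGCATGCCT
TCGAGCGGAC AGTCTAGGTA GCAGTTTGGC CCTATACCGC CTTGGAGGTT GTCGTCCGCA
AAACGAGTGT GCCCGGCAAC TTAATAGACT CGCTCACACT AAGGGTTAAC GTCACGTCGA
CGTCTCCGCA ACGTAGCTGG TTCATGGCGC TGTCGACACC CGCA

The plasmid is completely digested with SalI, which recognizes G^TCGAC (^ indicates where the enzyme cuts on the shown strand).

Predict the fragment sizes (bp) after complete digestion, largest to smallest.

SalI sites (GTCGAC) start at positions 176, 212.
SalI cuts after the first base of each site, so after positions 176, 212.
Circular molecule, 2 cuts → 2 fragments:
  177–212 → 36 bp
  213–224 then 1–176 → 12 + 176 = 188 bp
Sorted largest to smallest: 188, 36 bp.

188, 36 bp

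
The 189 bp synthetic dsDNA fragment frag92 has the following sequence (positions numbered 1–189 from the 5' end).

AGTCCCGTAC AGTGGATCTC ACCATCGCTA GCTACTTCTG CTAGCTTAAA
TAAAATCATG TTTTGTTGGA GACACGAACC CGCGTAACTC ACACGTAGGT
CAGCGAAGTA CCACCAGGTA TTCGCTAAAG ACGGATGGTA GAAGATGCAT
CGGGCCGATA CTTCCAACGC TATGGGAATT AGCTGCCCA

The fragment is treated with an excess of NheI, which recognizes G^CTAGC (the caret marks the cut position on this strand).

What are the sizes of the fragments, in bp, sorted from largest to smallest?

NheI sites (GCTAGC) start at positions 27, 40.
NheI cuts after the first base of each site, so after positions 27, 40.
Linear molecule, 2 cuts → 3 fragments:
  1–27 → 27 bp
  28–40 → 13 bp
  41–189 → 149 bp
Sorted largest to smallest: 149, 27, 13 bp.

149, 27, 13 bp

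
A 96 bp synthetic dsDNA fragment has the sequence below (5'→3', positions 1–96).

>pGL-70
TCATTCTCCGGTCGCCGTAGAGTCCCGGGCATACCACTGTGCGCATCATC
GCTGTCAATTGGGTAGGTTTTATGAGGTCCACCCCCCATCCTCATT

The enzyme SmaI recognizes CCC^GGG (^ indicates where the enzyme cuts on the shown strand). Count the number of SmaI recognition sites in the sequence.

1

CCCGGG occurs starting at position 24.
SmaI cuts at 1 site.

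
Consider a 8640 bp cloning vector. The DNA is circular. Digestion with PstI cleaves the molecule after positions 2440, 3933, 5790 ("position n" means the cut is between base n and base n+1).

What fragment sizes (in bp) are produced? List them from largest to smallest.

Circular molecule, 3 cuts → 3 fragments:
  3933 − 2440 = 1493 bp
  5790 − 3933 = 1857 bp
  wrap: 8640 − 5790 + 2440 = 5290 bp
Sorted largest to smallest: 5290, 1857, 1493 bp.

5290, 1857, 1493 bp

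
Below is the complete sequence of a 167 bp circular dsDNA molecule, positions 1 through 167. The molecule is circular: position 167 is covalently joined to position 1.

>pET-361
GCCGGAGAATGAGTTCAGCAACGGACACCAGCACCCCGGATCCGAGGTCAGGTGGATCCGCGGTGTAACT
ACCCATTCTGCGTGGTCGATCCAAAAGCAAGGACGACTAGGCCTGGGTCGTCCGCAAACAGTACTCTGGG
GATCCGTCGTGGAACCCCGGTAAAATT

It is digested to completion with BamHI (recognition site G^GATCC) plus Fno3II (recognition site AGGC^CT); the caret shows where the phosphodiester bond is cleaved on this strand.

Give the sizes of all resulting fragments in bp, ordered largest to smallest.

65, 58, 28, 16 bp

BamHI sites (GGATCC) start at positions 38, 54, 140.
BamHI cuts after the first base of each site, so after positions 38, 54, 140.
The Fno3II site (AGGCCT) starts at position 109.
Fno3II cuts after base 4 of each site, so after position 112.
Combined cut positions: 38, 54, 112, 140.
Circular molecule, 4 cuts → 4 fragments:
  39–54 → 16 bp
  55–112 → 58 bp
  113–140 → 28 bp
  141–167 then 1–38 → 27 + 38 = 65 bp
Sorted largest to smallest: 65, 58, 28, 16 bp.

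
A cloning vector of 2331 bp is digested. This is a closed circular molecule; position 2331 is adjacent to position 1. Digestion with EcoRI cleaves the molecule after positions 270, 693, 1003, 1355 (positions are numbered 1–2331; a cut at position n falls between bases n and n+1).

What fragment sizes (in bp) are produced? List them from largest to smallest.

1246, 423, 352, 310 bp

Circular molecule, 4 cuts → 4 fragments:
  693 − 270 = 423 bp
  1003 − 693 = 310 bp
  1355 − 1003 = 352 bp
  wrap: 2331 − 1355 + 270 = 1246 bp
Sorted largest to smallest: 1246, 423, 352, 310 bp.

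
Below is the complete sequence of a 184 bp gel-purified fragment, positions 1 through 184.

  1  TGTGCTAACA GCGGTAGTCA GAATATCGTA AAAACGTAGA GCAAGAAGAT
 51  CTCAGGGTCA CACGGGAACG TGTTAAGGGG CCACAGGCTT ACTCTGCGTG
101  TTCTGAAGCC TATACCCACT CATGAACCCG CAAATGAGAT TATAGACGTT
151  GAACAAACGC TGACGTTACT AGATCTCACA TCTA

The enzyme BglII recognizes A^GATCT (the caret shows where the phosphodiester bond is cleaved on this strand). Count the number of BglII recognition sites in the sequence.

AGATCT occurs starting at positions 47, 171.
BglII cuts at 2 sites.

2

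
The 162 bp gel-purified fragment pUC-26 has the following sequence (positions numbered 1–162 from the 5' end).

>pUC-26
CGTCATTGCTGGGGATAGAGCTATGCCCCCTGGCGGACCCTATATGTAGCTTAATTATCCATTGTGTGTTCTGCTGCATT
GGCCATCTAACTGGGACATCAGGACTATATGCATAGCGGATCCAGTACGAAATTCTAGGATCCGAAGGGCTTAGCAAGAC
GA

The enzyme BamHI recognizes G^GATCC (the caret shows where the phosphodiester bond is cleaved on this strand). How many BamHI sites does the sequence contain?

GGATCC occurs starting at positions 118, 138.
BamHI cuts at 2 sites.

2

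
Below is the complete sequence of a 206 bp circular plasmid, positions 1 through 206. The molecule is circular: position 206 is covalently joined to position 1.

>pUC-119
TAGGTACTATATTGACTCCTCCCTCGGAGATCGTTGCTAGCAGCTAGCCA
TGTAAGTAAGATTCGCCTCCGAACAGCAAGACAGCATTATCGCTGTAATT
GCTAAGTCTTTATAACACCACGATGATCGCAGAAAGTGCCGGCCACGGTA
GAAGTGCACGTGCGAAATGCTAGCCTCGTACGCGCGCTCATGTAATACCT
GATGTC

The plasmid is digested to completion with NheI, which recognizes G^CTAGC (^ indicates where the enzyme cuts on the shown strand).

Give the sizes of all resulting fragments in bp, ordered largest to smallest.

NheI sites (GCTAGC) start at positions 36, 43, 169.
NheI cuts after the first base of each site, so after positions 36, 43, 169.
Circular molecule, 3 cuts → 3 fragments:
  37–43 → 7 bp
  44–169 → 126 bp
  170–206 then 1–36 → 37 + 36 = 73 bp
Sorted largest to smallest: 126, 73, 7 bp.

126, 73, 7 bp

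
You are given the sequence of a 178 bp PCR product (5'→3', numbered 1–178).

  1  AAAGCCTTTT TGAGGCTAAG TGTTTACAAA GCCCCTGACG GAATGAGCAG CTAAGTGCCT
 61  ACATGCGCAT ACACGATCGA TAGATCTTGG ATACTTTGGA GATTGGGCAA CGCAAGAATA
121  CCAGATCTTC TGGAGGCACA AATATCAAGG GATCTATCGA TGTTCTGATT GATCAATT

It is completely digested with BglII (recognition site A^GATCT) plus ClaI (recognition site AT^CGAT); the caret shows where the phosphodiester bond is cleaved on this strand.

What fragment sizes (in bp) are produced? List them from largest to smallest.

77, 41, 34, 21, 5 bp

BglII sites (AGATCT) start at positions 82, 123.
BglII cuts after the first base of each site, so after positions 82, 123.
ClaI sites (ATCGAT) start at positions 76, 156.
ClaI cuts after base 2 of each site, so after positions 77, 157.
Combined cut positions: 77, 82, 123, 157.
Linear molecule, 4 cuts → 5 fragments:
  1–77 → 77 bp
  78–82 → 5 bp
  83–123 → 41 bp
  124–157 → 34 bp
  158–178 → 21 bp
Sorted largest to smallest: 77, 41, 34, 21, 5 bp.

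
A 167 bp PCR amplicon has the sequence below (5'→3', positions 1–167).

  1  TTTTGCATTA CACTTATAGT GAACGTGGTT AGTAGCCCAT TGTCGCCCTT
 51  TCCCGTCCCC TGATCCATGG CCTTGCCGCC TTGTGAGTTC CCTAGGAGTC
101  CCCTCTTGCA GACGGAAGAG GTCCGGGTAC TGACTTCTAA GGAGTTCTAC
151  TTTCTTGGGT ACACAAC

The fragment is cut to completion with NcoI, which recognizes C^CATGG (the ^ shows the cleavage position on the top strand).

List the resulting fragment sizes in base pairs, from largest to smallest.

The NcoI site (CCATGG) starts at position 65.
NcoI cuts after the first base of each site, so after position 65.
Linear molecule, 1 cut → 2 fragments:
  1–65 → 65 bp
  66–167 → 102 bp
Sorted largest to smallest: 102, 65 bp.

102, 65 bp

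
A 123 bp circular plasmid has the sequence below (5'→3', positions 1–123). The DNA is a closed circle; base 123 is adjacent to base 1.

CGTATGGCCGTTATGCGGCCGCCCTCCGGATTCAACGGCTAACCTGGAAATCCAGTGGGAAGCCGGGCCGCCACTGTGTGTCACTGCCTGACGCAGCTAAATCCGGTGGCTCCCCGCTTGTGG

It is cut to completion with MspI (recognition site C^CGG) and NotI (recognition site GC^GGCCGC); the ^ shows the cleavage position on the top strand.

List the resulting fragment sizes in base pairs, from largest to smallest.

40, 37, 36, 10 bp

MspI sites (CCGG) start at positions 26, 63, 103.
MspI cuts after the first base of each site, so after positions 26, 63, 103.
The NotI site (GCGGCCGC) starts at position 15.
NotI cuts after base 2 of each site, so after position 16.
Combined cut positions: 16, 26, 63, 103.
Circular molecule, 4 cuts → 4 fragments:
  17–26 → 10 bp
  27–63 → 37 bp
  64–103 → 40 bp
  104–123 then 1–16 → 20 + 16 = 36 bp
Sorted largest to smallest: 40, 37, 36, 10 bp.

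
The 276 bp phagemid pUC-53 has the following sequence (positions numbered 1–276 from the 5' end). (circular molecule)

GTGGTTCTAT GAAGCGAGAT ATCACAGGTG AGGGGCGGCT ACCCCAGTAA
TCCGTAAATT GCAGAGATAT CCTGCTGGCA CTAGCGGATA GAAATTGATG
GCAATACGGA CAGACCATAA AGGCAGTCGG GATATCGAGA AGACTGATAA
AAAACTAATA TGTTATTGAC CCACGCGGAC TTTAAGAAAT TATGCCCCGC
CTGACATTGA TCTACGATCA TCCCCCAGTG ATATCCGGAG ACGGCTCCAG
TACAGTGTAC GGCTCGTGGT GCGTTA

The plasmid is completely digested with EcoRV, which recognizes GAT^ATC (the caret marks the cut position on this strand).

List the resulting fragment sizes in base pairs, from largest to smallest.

99, 65, 64, 48 bp

EcoRV sites (GATATC) start at positions 18, 66, 131, 230.
EcoRV cuts after base 3 of each site, so after positions 20, 68, 133, 232.
Circular molecule, 4 cuts → 4 fragments:
  21–68 → 48 bp
  69–133 → 65 bp
  134–232 → 99 bp
  233–276 then 1–20 → 44 + 20 = 64 bp
Sorted largest to smallest: 99, 65, 64, 48 bp.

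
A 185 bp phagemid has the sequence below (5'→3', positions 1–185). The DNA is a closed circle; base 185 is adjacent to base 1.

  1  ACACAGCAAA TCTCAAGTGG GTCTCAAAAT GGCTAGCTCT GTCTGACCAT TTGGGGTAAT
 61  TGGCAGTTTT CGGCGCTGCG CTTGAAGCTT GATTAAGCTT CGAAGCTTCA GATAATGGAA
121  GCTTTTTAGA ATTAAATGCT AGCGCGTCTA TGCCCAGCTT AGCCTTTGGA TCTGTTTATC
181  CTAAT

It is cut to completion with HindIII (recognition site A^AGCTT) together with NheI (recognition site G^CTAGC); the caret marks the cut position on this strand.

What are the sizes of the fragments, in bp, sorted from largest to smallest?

HindIII sites (AAGCTT) start at positions 85, 95, 103, 119.
HindIII cuts after the first base of each site, so after positions 85, 95, 103, 119.
NheI sites (GCTAGC) start at positions 32, 138.
NheI cuts after the first base of each site, so after positions 32, 138.
Combined cut positions: 32, 85, 95, 103, 119, 138.
Circular molecule, 6 cuts → 6 fragments:
  33–85 → 53 bp
  86–95 → 10 bp
  96–103 → 8 bp
  104–119 → 16 bp
  120–138 → 19 bp
  139–185 then 1–32 → 47 + 32 = 79 bp
Sorted largest to smallest: 79, 53, 19, 16, 10, 8 bp.

79, 53, 19, 16, 10, 8 bp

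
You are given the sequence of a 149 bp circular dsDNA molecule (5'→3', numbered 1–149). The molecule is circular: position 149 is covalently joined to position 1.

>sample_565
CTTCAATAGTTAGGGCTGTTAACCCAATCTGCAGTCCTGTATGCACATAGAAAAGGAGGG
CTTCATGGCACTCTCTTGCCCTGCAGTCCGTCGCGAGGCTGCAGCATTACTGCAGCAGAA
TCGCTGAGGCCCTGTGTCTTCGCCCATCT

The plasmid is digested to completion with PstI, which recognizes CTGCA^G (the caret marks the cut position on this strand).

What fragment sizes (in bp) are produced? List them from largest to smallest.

68, 52, 18, 11 bp

PstI sites (CTGCAG) start at positions 29, 81, 99, 110.
PstI cuts after base 5 of each site (before the last base), so after positions 33, 85, 103, 114.
Circular molecule, 4 cuts → 4 fragments:
  34–85 → 52 bp
  86–103 → 18 bp
  104–114 → 11 bp
  115–149 then 1–33 → 35 + 33 = 68 bp
Sorted largest to smallest: 68, 52, 18, 11 bp.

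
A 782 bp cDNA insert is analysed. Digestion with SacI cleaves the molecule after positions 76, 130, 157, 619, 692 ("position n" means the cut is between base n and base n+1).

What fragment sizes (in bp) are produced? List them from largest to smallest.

Linear molecule, 5 cuts → 6 fragments:
  76 − 0 = 76 bp
  130 − 76 = 54 bp
  157 − 130 = 27 bp
  619 − 157 = 462 bp
  692 − 619 = 73 bp
  782 − 692 = 90 bp
Sorted largest to smallest: 462, 90, 76, 73, 54, 27 bp.

462, 90, 76, 73, 54, 27 bp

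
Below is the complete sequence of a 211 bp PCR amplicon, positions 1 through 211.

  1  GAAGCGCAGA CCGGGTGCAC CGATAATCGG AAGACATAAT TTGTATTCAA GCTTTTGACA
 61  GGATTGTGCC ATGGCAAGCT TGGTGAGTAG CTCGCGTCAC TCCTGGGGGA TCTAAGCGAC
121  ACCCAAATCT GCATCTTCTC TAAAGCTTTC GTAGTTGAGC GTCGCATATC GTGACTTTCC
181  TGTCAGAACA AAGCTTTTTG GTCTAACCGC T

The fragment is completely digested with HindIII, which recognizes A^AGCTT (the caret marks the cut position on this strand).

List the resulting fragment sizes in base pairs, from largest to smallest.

67, 49, 48, 27, 20 bp

HindIII sites (AAGCTT) start at positions 49, 76, 143, 191.
HindIII cuts after the first base of each site, so after positions 49, 76, 143, 191.
Linear molecule, 4 cuts → 5 fragments:
  1–49 → 49 bp
  50–76 → 27 bp
  77–143 → 67 bp
  144–191 → 48 bp
  192–211 → 20 bp
Sorted largest to smallest: 67, 49, 48, 27, 20 bp.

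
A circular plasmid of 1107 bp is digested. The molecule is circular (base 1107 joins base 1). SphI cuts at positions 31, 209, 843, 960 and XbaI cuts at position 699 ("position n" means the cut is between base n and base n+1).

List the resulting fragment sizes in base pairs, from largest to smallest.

Combined cut positions (sorted): 31, 209, 699, 843, 960.
Circular molecule, 5 cuts → 5 fragments:
  209 − 31 = 178 bp
  699 − 209 = 490 bp
  843 − 699 = 144 bp
  960 − 843 = 117 bp
  wrap: 1107 − 960 + 31 = 178 bp
Sorted largest to smallest: 490, 178, 178, 144, 117 bp.

490, 178, 178, 144, 117 bp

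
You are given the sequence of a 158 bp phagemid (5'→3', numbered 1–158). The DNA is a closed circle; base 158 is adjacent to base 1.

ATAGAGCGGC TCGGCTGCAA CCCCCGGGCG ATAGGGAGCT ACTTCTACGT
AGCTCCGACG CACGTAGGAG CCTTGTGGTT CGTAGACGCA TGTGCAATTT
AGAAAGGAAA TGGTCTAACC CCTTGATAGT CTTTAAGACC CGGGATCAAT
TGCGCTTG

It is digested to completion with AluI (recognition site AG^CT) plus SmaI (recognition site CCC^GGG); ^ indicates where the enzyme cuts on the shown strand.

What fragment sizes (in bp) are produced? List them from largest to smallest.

89, 42, 14, 13 bp

AluI sites (AGCT) start at positions 37, 51.
AluI cuts after base 2 of each site, so after positions 38, 52.
SmaI sites (CCCGGG) start at positions 23, 139.
SmaI cuts after base 3 of each site, so after positions 25, 141.
Combined cut positions: 25, 38, 52, 141.
Circular molecule, 4 cuts → 4 fragments:
  26–38 → 13 bp
  39–52 → 14 bp
  53–141 → 89 bp
  142–158 then 1–25 → 17 + 25 = 42 bp
Sorted largest to smallest: 89, 42, 14, 13 bp.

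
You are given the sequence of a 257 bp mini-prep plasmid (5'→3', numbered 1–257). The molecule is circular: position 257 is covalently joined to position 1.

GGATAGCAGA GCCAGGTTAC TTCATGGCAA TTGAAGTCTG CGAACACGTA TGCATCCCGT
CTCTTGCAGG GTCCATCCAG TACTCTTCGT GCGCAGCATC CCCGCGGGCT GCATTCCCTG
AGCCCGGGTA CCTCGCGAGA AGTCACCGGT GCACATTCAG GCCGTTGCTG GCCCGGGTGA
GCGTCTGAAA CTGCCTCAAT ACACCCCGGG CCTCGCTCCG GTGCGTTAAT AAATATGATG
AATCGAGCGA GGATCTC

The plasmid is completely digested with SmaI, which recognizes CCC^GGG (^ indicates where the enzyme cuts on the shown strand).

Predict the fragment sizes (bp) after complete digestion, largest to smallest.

SmaI sites (CCCGGG) start at positions 123, 172, 205.
SmaI cuts after base 3 of each site, so after positions 125, 174, 207.
Circular molecule, 3 cuts → 3 fragments:
  126–174 → 49 bp
  175–207 → 33 bp
  208–257 then 1–125 → 50 + 125 = 175 bp
Sorted largest to smallest: 175, 49, 33 bp.

175, 49, 33 bp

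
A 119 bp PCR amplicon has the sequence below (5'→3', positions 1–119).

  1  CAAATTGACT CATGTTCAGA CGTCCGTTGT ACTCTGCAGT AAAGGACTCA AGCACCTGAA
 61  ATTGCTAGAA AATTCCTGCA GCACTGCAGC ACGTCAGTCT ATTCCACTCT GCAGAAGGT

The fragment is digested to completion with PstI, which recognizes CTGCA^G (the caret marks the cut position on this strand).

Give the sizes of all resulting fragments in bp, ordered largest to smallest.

42, 38, 25, 8, 6 bp

PstI sites (CTGCAG) start at positions 34, 76, 84, 109.
PstI cuts after base 5 of each site (before the last base), so after positions 38, 80, 88, 113.
Linear molecule, 4 cuts → 5 fragments:
  1–38 → 38 bp
  39–80 → 42 bp
  81–88 → 8 bp
  89–113 → 25 bp
  114–119 → 6 bp
Sorted largest to smallest: 42, 38, 25, 8, 6 bp.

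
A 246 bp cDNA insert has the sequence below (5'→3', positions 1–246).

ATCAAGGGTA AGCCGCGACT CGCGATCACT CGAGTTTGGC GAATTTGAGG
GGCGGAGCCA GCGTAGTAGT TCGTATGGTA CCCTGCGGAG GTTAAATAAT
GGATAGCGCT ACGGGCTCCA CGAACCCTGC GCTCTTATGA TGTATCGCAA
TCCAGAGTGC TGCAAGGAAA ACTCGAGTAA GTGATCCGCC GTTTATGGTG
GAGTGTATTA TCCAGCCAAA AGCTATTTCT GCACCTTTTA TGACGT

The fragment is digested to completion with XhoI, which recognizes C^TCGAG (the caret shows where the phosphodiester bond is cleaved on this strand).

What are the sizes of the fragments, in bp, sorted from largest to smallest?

143, 74, 29 bp

XhoI sites (CTCGAG) start at positions 29, 172.
XhoI cuts after the first base of each site, so after positions 29, 172.
Linear molecule, 2 cuts → 3 fragments:
  1–29 → 29 bp
  30–172 → 143 bp
  173–246 → 74 bp
Sorted largest to smallest: 143, 74, 29 bp.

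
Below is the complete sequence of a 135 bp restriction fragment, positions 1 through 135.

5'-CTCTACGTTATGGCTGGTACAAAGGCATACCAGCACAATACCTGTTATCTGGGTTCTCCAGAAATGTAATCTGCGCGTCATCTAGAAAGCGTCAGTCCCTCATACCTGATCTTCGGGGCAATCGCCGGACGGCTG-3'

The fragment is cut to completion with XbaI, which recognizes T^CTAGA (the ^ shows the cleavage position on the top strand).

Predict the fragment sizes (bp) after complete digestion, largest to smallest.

The XbaI site (TCTAGA) starts at position 81.
XbaI cuts after the first base of each site, so after position 81.
Linear molecule, 1 cut → 2 fragments:
  1–81 → 81 bp
  82–135 → 54 bp
Sorted largest to smallest: 81, 54 bp.

81, 54 bp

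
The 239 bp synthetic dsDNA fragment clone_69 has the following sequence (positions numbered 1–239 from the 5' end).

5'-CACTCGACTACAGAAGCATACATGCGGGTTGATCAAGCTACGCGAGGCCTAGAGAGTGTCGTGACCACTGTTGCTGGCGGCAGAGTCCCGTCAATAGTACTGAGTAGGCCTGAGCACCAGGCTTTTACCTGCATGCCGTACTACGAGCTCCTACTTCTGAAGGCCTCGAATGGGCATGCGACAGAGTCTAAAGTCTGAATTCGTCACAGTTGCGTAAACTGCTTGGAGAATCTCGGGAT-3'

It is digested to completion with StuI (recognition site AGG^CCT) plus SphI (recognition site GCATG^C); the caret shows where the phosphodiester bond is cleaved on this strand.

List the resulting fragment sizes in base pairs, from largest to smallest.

StuI sites (AGGCCT) start at positions 45, 106, 161.
StuI cuts after base 3 of each site, so after positions 47, 108, 163.
SphI sites (GCATGC) start at positions 131, 174.
SphI cuts after base 5 of each site (before the last base), so after positions 135, 178.
Combined cut positions: 47, 108, 135, 163, 178.
Linear molecule, 5 cuts → 6 fragments:
  1–47 → 47 bp
  48–108 → 61 bp
  109–135 → 27 bp
  136–163 → 28 bp
  164–178 → 15 bp
  179–239 → 61 bp
Sorted largest to smallest: 61, 61, 47, 28, 27, 15 bp.

61, 61, 47, 28, 27, 15 bp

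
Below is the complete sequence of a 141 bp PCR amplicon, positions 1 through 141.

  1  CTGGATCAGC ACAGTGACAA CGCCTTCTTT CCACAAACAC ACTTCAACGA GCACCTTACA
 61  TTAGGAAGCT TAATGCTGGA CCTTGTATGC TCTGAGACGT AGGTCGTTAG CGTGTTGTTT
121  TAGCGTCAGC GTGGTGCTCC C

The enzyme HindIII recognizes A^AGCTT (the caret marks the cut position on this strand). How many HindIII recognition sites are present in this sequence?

1

AAGCTT occurs starting at position 66.
HindIII cuts at 1 site.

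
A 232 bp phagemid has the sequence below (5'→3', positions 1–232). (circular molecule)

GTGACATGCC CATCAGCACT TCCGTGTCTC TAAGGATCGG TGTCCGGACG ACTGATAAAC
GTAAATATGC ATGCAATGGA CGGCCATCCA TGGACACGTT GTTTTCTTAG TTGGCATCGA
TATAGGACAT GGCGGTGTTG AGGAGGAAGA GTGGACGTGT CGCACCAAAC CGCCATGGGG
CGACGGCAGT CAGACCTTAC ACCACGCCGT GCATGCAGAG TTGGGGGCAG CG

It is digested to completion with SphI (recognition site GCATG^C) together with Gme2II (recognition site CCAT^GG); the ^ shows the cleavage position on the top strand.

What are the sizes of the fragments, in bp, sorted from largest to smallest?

90, 85, 39, 18 bp

SphI sites (GCATGC) start at positions 69, 211.
SphI cuts after base 5 of each site (before the last base), so after positions 73, 215.
Gme2II sites (CCATGG) start at positions 88, 173.
Gme2II cuts after base 4 of each site, so after positions 91, 176.
Combined cut positions: 73, 91, 176, 215.
Circular molecule, 4 cuts → 4 fragments:
  74–91 → 18 bp
  92–176 → 85 bp
  177–215 → 39 bp
  216–232 then 1–73 → 17 + 73 = 90 bp
Sorted largest to smallest: 90, 85, 39, 18 bp.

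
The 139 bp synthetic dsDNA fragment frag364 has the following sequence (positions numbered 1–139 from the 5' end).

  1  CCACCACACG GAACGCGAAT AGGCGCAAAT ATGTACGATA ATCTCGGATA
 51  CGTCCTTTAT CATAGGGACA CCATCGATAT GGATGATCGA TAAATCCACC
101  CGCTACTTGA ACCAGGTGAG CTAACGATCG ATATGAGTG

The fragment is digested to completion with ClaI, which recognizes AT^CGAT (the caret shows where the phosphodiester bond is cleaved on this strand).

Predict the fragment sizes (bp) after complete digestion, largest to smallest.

74, 41, 13, 11 bp

ClaI sites (ATCGAT) start at positions 73, 86, 127.
ClaI cuts after base 2 of each site, so after positions 74, 87, 128.
Linear molecule, 3 cuts → 4 fragments:
  1–74 → 74 bp
  75–87 → 13 bp
  88–128 → 41 bp
  129–139 → 11 bp
Sorted largest to smallest: 74, 41, 13, 11 bp.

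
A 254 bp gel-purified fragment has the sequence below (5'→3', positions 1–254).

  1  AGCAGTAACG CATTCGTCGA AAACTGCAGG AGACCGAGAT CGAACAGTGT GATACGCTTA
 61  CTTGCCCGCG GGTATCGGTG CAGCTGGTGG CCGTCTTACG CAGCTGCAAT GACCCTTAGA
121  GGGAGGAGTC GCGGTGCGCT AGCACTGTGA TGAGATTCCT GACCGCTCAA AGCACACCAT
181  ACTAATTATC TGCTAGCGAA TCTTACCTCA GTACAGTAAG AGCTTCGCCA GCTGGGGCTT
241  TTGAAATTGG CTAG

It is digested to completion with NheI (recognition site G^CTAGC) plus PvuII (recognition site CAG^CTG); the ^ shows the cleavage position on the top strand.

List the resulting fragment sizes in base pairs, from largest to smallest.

NheI sites (GCTAGC) start at positions 138, 192.
NheI cuts after the first base of each site, so after positions 138, 192.
PvuII sites (CAGCTG) start at positions 81, 101, 229.
PvuII cuts after base 3 of each site, so after positions 83, 103, 231.
Combined cut positions: 83, 103, 138, 192, 231.
Linear molecule, 5 cuts → 6 fragments:
  1–83 → 83 bp
  84–103 → 20 bp
  104–138 → 35 bp
  139–192 → 54 bp
  193–231 → 39 bp
  232–254 → 23 bp
Sorted largest to smallest: 83, 54, 39, 35, 23, 20 bp.

83, 54, 39, 35, 23, 20 bp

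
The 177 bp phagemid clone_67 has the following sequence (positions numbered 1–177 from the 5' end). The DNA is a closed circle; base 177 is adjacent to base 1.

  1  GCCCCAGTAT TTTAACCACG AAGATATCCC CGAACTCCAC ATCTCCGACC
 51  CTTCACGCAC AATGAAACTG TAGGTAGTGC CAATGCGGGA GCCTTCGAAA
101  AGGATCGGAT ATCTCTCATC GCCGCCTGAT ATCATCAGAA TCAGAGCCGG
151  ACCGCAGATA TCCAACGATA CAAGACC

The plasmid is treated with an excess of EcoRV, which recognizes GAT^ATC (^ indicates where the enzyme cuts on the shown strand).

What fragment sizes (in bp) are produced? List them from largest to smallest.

EcoRV sites (GATATC) start at positions 23, 108, 128, 157.
EcoRV cuts after base 3 of each site, so after positions 25, 110, 130, 159.
Circular molecule, 4 cuts → 4 fragments:
  26–110 → 85 bp
  111–130 → 20 bp
  131–159 → 29 bp
  160–177 then 1–25 → 18 + 25 = 43 bp
Sorted largest to smallest: 85, 43, 29, 20 bp.

85, 43, 29, 20 bp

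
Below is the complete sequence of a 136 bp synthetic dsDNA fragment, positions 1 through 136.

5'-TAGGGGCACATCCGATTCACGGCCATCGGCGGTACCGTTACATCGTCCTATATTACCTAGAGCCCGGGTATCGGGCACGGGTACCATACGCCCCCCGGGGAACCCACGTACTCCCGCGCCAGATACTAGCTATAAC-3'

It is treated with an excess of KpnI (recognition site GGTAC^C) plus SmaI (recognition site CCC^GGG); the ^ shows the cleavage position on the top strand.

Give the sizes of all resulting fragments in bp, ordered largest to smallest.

40, 35, 30, 19, 12 bp

KpnI sites (GGTACC) start at positions 31, 80.
KpnI cuts after base 5 of each site (before the last base), so after positions 35, 84.
SmaI sites (CCCGGG) start at positions 63, 94.
SmaI cuts after base 3 of each site, so after positions 65, 96.
Combined cut positions: 35, 65, 84, 96.
Linear molecule, 4 cuts → 5 fragments:
  1–35 → 35 bp
  36–65 → 30 bp
  66–84 → 19 bp
  85–96 → 12 bp
  97–136 → 40 bp
Sorted largest to smallest: 40, 35, 30, 19, 12 bp.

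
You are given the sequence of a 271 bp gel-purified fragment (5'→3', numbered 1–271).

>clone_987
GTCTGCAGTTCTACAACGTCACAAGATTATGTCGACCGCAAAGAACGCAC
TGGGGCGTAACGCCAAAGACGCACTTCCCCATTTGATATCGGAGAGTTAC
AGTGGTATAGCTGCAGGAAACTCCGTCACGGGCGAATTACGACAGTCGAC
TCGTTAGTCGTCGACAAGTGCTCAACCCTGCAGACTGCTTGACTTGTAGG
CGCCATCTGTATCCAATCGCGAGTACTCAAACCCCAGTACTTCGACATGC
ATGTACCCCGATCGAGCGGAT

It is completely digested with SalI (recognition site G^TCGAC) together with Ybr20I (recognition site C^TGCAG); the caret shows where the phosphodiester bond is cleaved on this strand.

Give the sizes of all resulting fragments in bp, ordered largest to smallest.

SalI sites (GTCGAC) start at positions 31, 145, 160.
SalI cuts after the first base of each site, so after positions 31, 145, 160.
Ybr20I sites (CTGCAG) start at positions 3, 111, 178.
Ybr20I cuts after the first base of each site, so after positions 3, 111, 178.
Combined cut positions: 3, 31, 111, 145, 160, 178.
Linear molecule, 6 cuts → 7 fragments:
  1–3 → 3 bp
  4–31 → 28 bp
  32–111 → 80 bp
  112–145 → 34 bp
  146–160 → 15 bp
  161–178 → 18 bp
  179–271 → 93 bp
Sorted largest to smallest: 93, 80, 34, 28, 18, 15, 3 bp.

93, 80, 34, 28, 18, 15, 3 bp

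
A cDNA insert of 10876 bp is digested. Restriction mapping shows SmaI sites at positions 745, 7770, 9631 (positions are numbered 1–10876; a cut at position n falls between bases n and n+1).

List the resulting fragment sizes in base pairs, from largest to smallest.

Linear molecule, 3 cuts → 4 fragments:
  745 − 0 = 745 bp
  7770 − 745 = 7025 bp
  9631 − 7770 = 1861 bp
  10876 − 9631 = 1245 bp
Sorted largest to smallest: 7025, 1861, 1245, 745 bp.

7025, 1861, 1245, 745 bp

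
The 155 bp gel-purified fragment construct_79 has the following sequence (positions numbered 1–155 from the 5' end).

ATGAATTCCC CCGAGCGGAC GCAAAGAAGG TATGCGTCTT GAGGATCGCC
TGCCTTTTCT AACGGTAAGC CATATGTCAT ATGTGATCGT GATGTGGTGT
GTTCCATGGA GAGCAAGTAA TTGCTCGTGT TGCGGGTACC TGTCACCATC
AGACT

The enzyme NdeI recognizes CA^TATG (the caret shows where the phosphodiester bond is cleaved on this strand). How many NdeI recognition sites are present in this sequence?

CATATG occurs starting at positions 71, 78.
NdeI cuts at 2 sites.

2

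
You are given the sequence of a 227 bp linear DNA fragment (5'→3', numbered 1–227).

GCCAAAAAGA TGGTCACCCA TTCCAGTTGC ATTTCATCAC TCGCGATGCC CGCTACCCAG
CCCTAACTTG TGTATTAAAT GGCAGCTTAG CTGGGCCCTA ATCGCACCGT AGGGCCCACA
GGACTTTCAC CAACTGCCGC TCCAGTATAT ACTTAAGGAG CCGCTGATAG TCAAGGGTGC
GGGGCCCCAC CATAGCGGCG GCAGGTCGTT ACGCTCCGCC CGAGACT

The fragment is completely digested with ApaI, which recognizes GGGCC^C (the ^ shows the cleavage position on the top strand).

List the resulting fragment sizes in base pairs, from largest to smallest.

ApaI sites (GGGCCC) start at positions 93, 112, 182.
ApaI cuts after base 5 of each site (before the last base), so after positions 97, 116, 186.
Linear molecule, 3 cuts → 4 fragments:
  1–97 → 97 bp
  98–116 → 19 bp
  117–186 → 70 bp
  187–227 → 41 bp
Sorted largest to smallest: 97, 70, 41, 19 bp.

97, 70, 41, 19 bp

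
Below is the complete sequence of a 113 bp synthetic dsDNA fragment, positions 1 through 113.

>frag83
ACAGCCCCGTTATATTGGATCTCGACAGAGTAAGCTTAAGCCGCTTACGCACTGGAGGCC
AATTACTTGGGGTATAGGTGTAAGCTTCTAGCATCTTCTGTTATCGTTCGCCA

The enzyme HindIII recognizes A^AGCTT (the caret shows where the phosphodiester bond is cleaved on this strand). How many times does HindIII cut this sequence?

2

AAGCTT occurs starting at positions 32, 82.
HindIII cuts at 2 sites.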